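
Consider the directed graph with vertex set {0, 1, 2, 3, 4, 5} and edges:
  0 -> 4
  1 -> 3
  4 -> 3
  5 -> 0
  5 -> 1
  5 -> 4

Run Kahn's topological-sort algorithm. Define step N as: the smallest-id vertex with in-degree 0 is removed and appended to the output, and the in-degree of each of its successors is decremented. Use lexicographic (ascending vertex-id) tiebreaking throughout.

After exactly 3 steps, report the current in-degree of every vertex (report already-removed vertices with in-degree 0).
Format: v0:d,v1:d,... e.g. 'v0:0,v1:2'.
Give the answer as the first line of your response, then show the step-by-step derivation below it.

v0:0,v1:0,v2:0,v3:2,v4:0,v5:0

step 1: output 2; order=[2]; indeg=(1,1,0,2,2,0)
step 2: output 5; order=[2,5]; indeg=(0,0,0,2,1,0)
step 3: output 0; order=[2,5,0]; indeg=(0,0,0,2,0,0)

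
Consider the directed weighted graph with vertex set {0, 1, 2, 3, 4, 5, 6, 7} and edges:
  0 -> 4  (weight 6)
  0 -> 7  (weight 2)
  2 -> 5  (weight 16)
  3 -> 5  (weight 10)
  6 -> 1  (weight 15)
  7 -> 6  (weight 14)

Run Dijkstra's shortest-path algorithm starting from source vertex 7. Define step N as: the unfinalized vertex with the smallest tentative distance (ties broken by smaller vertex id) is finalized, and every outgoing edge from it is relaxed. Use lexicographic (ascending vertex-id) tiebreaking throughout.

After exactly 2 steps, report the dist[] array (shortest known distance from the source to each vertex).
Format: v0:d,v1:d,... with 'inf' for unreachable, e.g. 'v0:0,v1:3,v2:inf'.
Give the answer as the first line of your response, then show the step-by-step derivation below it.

v0:inf,v1:29,v2:inf,v3:inf,v4:inf,v5:inf,v6:14,v7:0

step 1: dist = v0:inf,v1:inf,v2:inf,v3:inf,v4:inf,v5:inf,v6:14,v7:0
step 2: dist = v0:inf,v1:29,v2:inf,v3:inf,v4:inf,v5:inf,v6:14,v7:0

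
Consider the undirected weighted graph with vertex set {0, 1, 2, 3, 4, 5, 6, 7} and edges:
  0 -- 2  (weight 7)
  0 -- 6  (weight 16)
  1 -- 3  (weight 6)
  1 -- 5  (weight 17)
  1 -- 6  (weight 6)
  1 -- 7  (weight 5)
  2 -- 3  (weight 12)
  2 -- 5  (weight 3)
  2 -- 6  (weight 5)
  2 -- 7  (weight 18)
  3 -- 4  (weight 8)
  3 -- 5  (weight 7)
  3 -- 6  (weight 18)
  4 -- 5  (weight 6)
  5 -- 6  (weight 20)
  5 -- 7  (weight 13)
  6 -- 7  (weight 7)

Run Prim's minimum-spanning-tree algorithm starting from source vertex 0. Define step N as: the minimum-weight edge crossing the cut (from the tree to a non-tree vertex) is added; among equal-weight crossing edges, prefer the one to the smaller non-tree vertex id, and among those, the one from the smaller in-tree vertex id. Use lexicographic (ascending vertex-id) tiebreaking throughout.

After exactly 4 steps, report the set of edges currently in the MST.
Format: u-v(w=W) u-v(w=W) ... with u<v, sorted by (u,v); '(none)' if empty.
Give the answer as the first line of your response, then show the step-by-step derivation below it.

0-2(w=7) 1-6(w=6) 2-5(w=3) 2-6(w=5)

step 1: add edge 0-2 (w=7); MST = {0-2(w=7)}
step 2: add edge 2-5 (w=3); MST = {0-2(w=7) 2-5(w=3)}
step 3: add edge 2-6 (w=5); MST = {0-2(w=7) 2-5(w=3) 2-6(w=5)}
step 4: add edge 1-6 (w=6); MST = {0-2(w=7) 1-6(w=6) 2-5(w=3) 2-6(w=5)}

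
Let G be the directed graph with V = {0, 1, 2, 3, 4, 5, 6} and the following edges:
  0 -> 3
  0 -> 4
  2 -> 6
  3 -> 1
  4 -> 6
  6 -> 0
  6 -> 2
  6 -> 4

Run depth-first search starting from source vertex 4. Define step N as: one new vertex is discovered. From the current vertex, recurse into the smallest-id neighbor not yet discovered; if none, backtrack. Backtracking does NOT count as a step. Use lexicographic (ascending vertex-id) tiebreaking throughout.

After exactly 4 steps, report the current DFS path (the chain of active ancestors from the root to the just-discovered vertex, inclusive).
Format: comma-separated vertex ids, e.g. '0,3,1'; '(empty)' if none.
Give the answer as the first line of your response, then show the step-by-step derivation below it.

4,6,0,3

step 1: discover 4; path=4; order=4
step 2: discover 6; path=4>6; order=4,6
step 3: discover 0; path=4>6>0; order=4,6,0
step 4: discover 3; path=4>6>0>3; order=4,6,0,3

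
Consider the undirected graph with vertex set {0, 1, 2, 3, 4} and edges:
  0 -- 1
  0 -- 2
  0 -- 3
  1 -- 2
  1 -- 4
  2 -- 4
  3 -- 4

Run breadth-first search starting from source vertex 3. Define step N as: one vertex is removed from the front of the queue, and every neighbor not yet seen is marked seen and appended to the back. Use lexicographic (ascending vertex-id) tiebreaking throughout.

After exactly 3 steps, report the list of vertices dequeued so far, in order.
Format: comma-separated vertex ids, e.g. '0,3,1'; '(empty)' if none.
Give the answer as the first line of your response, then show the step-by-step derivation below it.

3,0,4

step 1: dequeue 3; queue=[0,4]; order=3
step 2: dequeue 0; queue=[4,1,2]; order=3,0
step 3: dequeue 4; queue=[1,2]; order=3,0,4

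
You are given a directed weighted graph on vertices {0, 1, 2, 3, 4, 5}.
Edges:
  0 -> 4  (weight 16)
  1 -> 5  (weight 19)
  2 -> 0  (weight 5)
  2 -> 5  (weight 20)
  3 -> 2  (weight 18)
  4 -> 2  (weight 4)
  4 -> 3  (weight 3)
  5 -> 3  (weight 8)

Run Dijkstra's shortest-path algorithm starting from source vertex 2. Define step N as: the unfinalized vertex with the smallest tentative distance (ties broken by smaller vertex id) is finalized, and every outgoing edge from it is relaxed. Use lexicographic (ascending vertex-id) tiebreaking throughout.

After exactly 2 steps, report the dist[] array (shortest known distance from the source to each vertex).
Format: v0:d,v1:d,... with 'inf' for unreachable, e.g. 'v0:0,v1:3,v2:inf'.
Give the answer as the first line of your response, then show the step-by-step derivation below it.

v0:5,v1:inf,v2:0,v3:inf,v4:21,v5:20

step 1: dist = v0:5,v1:inf,v2:0,v3:inf,v4:inf,v5:20
step 2: dist = v0:5,v1:inf,v2:0,v3:inf,v4:21,v5:20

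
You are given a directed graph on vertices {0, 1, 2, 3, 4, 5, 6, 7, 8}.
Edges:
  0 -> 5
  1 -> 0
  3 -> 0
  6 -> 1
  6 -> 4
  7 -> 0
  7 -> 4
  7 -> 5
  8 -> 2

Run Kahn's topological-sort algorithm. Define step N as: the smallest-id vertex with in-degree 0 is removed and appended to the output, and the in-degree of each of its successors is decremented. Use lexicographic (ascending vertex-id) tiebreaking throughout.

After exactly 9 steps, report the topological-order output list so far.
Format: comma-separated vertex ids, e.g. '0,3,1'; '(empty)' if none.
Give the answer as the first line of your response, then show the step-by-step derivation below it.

3,6,1,7,0,4,5,8,2

step 1: output 3; order=[3]; indeg=(2,1,1,0,2,2,0,0,0)
step 2: output 6; order=[3,6]; indeg=(2,0,1,0,1,2,0,0,0)
step 3: output 1; order=[3,6,1]; indeg=(1,0,1,0,1,2,0,0,0)
step 4: output 7; order=[3,6,1,7]; indeg=(0,0,1,0,0,1,0,0,0)
step 5: output 0; order=[3,6,1,7,0]; indeg=(0,0,1,0,0,0,0,0,0)
step 6: output 4; order=[3,6,1,7,0,4]; indeg=(0,0,1,0,0,0,0,0,0)
step 7: output 5; order=[3,6,1,7,0,4,5]; indeg=(0,0,1,0,0,0,0,0,0)
step 8: output 8; order=[3,6,1,7,0,4,5,8]; indeg=(0,0,0,0,0,0,0,0,0)
step 9: output 2; order=[3,6,1,7,0,4,5,8,2]; indeg=(0,0,0,0,0,0,0,0,0)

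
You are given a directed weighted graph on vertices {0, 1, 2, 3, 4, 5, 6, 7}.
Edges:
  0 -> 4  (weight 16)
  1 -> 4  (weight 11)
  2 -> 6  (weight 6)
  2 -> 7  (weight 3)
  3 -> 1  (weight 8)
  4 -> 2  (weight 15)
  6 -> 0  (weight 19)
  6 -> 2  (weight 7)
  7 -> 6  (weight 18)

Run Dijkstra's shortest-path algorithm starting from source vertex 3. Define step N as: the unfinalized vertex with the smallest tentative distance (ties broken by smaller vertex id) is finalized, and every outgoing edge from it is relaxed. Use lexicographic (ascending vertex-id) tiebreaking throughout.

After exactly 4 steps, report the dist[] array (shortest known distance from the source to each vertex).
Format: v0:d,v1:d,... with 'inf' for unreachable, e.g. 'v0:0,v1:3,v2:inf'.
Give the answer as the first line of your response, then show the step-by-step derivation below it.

v0:inf,v1:8,v2:34,v3:0,v4:19,v5:inf,v6:40,v7:37

step 1: dist = v0:inf,v1:8,v2:inf,v3:0,v4:inf,v5:inf,v6:inf,v7:inf
step 2: dist = v0:inf,v1:8,v2:inf,v3:0,v4:19,v5:inf,v6:inf,v7:inf
step 3: dist = v0:inf,v1:8,v2:34,v3:0,v4:19,v5:inf,v6:inf,v7:inf
step 4: dist = v0:inf,v1:8,v2:34,v3:0,v4:19,v5:inf,v6:40,v7:37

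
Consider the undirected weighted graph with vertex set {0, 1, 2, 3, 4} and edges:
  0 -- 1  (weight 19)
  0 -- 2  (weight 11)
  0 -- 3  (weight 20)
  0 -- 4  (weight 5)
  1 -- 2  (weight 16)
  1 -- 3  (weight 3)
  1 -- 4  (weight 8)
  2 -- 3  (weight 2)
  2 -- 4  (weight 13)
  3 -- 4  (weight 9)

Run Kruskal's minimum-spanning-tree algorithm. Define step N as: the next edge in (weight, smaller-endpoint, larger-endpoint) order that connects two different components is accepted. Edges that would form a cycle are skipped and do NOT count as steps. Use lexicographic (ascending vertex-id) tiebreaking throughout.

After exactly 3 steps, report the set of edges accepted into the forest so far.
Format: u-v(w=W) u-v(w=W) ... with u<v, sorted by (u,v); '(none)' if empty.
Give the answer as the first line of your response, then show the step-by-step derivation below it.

0-4(w=5) 1-3(w=3) 2-3(w=2)

step 1: add edge 2-3 (w=2); MST = {2-3(w=2)}
step 2: add edge 1-3 (w=3); MST = {1-3(w=3) 2-3(w=2)}
step 3: add edge 0-4 (w=5); MST = {0-4(w=5) 1-3(w=3) 2-3(w=2)}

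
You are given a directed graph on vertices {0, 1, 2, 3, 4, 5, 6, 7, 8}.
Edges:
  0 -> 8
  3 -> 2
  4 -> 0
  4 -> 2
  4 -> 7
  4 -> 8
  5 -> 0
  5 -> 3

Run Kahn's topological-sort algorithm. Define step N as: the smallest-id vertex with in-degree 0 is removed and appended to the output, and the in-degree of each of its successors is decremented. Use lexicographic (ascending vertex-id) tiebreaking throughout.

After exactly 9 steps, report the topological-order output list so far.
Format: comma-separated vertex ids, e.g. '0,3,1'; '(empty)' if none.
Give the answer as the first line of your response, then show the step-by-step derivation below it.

1,4,5,0,3,2,6,7,8

step 1: output 1; order=[1]; indeg=(2,0,2,1,0,0,0,1,2)
step 2: output 4; order=[1,4]; indeg=(1,0,1,1,0,0,0,0,1)
step 3: output 5; order=[1,4,5]; indeg=(0,0,1,0,0,0,0,0,1)
step 4: output 0; order=[1,4,5,0]; indeg=(0,0,1,0,0,0,0,0,0)
step 5: output 3; order=[1,4,5,0,3]; indeg=(0,0,0,0,0,0,0,0,0)
step 6: output 2; order=[1,4,5,0,3,2]; indeg=(0,0,0,0,0,0,0,0,0)
step 7: output 6; order=[1,4,5,0,3,2,6]; indeg=(0,0,0,0,0,0,0,0,0)
step 8: output 7; order=[1,4,5,0,3,2,6,7]; indeg=(0,0,0,0,0,0,0,0,0)
step 9: output 8; order=[1,4,5,0,3,2,6,7,8]; indeg=(0,0,0,0,0,0,0,0,0)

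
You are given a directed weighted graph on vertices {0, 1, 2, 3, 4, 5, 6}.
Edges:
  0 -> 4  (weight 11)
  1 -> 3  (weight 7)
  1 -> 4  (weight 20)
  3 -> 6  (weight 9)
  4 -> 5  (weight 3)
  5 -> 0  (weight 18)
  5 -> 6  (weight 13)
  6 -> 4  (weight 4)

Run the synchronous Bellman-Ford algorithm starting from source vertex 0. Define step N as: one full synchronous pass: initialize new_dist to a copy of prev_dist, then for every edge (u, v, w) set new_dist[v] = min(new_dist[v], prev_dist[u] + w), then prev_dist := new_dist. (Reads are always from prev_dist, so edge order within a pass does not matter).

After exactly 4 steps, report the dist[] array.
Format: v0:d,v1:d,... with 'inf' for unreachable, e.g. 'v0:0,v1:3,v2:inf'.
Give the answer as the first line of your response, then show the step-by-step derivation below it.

v0:0,v1:inf,v2:inf,v3:inf,v4:11,v5:14,v6:27

step 1: dist = v0:0,v1:inf,v2:inf,v3:inf,v4:11,v5:inf,v6:inf
step 2: dist = v0:0,v1:inf,v2:inf,v3:inf,v4:11,v5:14,v6:inf
step 3: dist = v0:0,v1:inf,v2:inf,v3:inf,v4:11,v5:14,v6:27
step 4: dist = v0:0,v1:inf,v2:inf,v3:inf,v4:11,v5:14,v6:27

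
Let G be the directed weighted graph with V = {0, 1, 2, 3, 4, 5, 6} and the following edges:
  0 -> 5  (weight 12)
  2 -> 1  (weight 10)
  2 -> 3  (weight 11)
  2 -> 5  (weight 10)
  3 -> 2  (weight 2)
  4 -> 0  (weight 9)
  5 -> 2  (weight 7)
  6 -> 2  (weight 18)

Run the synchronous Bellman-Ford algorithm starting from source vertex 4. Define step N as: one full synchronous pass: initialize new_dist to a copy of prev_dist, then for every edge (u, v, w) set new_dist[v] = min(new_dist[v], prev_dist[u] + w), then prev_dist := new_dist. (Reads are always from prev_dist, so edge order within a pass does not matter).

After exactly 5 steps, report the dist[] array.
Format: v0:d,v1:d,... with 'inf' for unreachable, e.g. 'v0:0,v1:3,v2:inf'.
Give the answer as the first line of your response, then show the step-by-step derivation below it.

v0:9,v1:38,v2:28,v3:39,v4:0,v5:21,v6:inf

step 1: dist = v0:9,v1:inf,v2:inf,v3:inf,v4:0,v5:inf,v6:inf
step 2: dist = v0:9,v1:inf,v2:inf,v3:inf,v4:0,v5:21,v6:inf
step 3: dist = v0:9,v1:inf,v2:28,v3:inf,v4:0,v5:21,v6:inf
step 4: dist = v0:9,v1:38,v2:28,v3:39,v4:0,v5:21,v6:inf
step 5: dist = v0:9,v1:38,v2:28,v3:39,v4:0,v5:21,v6:inf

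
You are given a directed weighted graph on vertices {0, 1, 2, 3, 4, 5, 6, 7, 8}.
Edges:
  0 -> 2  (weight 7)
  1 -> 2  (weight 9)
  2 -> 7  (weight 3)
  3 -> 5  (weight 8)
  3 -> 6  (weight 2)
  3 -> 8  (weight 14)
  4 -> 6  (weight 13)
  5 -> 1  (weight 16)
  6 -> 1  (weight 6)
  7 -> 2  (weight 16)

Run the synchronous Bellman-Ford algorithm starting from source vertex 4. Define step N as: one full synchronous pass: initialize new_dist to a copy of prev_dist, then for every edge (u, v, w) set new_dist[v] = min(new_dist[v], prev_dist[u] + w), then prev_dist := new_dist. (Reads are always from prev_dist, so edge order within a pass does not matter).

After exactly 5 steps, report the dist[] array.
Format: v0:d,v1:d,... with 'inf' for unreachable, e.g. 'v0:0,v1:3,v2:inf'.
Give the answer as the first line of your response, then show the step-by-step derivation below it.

v0:inf,v1:19,v2:28,v3:inf,v4:0,v5:inf,v6:13,v7:31,v8:inf

step 1: dist = v0:inf,v1:inf,v2:inf,v3:inf,v4:0,v5:inf,v6:13,v7:inf,v8:inf
step 2: dist = v0:inf,v1:19,v2:inf,v3:inf,v4:0,v5:inf,v6:13,v7:inf,v8:inf
step 3: dist = v0:inf,v1:19,v2:28,v3:inf,v4:0,v5:inf,v6:13,v7:inf,v8:inf
step 4: dist = v0:inf,v1:19,v2:28,v3:inf,v4:0,v5:inf,v6:13,v7:31,v8:inf
step 5: dist = v0:inf,v1:19,v2:28,v3:inf,v4:0,v5:inf,v6:13,v7:31,v8:inf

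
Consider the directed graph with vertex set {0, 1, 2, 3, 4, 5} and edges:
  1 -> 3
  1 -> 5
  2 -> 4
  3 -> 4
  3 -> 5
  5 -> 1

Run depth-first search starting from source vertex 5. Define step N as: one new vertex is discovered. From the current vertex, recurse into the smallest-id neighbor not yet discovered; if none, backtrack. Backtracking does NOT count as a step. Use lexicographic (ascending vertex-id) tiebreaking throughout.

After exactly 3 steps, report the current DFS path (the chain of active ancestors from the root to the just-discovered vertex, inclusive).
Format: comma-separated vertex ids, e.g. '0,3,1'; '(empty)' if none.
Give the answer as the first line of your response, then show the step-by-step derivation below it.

5,1,3

step 1: discover 5; path=5; order=5
step 2: discover 1; path=5>1; order=5,1
step 3: discover 3; path=5>1>3; order=5,1,3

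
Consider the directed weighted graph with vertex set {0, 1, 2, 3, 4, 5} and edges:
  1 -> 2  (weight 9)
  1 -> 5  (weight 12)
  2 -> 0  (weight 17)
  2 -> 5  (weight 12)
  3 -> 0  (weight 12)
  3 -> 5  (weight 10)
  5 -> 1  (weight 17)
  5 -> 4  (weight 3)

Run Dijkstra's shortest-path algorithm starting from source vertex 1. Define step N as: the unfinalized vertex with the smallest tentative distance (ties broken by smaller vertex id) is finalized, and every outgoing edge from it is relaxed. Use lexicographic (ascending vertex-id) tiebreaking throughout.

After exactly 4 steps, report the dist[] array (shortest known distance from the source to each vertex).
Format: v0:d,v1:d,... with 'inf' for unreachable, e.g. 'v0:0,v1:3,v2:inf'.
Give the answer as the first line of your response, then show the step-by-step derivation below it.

v0:26,v1:0,v2:9,v3:inf,v4:15,v5:12

step 1: dist = v0:inf,v1:0,v2:9,v3:inf,v4:inf,v5:12
step 2: dist = v0:26,v1:0,v2:9,v3:inf,v4:inf,v5:12
step 3: dist = v0:26,v1:0,v2:9,v3:inf,v4:15,v5:12
step 4: dist = v0:26,v1:0,v2:9,v3:inf,v4:15,v5:12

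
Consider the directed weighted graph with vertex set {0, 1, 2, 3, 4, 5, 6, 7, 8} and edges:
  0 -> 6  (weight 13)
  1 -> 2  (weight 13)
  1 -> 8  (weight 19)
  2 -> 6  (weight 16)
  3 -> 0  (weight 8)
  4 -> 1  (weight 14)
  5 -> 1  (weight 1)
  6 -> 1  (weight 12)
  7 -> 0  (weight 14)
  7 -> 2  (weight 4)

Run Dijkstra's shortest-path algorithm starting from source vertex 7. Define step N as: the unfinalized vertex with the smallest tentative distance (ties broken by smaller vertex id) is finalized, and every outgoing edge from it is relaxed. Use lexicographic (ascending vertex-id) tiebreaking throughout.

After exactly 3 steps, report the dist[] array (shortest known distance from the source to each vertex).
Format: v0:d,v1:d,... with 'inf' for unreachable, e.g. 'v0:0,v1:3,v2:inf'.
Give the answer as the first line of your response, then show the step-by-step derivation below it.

v0:14,v1:inf,v2:4,v3:inf,v4:inf,v5:inf,v6:20,v7:0,v8:inf

step 1: dist = v0:14,v1:inf,v2:4,v3:inf,v4:inf,v5:inf,v6:inf,v7:0,v8:inf
step 2: dist = v0:14,v1:inf,v2:4,v3:inf,v4:inf,v5:inf,v6:20,v7:0,v8:inf
step 3: dist = v0:14,v1:inf,v2:4,v3:inf,v4:inf,v5:inf,v6:20,v7:0,v8:inf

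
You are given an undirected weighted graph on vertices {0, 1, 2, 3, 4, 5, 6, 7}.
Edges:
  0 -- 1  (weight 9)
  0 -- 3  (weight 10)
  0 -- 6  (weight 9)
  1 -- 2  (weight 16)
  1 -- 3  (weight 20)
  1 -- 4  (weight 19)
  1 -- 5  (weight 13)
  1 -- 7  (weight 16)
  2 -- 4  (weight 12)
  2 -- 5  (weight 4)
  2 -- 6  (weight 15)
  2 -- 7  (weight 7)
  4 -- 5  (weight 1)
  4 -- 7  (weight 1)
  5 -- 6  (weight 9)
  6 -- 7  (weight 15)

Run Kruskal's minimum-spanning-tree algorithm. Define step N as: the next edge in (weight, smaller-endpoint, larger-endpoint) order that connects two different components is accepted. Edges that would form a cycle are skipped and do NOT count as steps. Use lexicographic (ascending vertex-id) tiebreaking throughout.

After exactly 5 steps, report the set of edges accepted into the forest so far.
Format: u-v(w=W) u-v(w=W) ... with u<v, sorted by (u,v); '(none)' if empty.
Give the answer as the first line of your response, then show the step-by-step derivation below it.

0-1(w=9) 0-6(w=9) 2-5(w=4) 4-5(w=1) 4-7(w=1)

step 1: add edge 4-5 (w=1); MST = {4-5(w=1)}
step 2: add edge 4-7 (w=1); MST = {4-5(w=1) 4-7(w=1)}
step 3: add edge 2-5 (w=4); MST = {2-5(w=4) 4-5(w=1) 4-7(w=1)}
step 4: add edge 0-1 (w=9); MST = {0-1(w=9) 2-5(w=4) 4-5(w=1) 4-7(w=1)}
step 5: add edge 0-6 (w=9); MST = {0-1(w=9) 0-6(w=9) 2-5(w=4) 4-5(w=1) 4-7(w=1)}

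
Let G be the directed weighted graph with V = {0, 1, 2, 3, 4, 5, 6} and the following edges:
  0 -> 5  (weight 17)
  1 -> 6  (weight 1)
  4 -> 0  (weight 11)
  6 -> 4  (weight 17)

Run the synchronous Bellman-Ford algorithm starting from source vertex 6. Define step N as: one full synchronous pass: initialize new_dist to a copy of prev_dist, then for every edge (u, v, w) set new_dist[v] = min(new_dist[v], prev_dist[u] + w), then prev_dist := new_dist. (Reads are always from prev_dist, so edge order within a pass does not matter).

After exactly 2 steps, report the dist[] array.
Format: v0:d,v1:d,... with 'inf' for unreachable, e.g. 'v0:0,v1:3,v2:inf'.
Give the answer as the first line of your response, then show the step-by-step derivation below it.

v0:28,v1:inf,v2:inf,v3:inf,v4:17,v5:inf,v6:0

step 1: dist = v0:inf,v1:inf,v2:inf,v3:inf,v4:17,v5:inf,v6:0
step 2: dist = v0:28,v1:inf,v2:inf,v3:inf,v4:17,v5:inf,v6:0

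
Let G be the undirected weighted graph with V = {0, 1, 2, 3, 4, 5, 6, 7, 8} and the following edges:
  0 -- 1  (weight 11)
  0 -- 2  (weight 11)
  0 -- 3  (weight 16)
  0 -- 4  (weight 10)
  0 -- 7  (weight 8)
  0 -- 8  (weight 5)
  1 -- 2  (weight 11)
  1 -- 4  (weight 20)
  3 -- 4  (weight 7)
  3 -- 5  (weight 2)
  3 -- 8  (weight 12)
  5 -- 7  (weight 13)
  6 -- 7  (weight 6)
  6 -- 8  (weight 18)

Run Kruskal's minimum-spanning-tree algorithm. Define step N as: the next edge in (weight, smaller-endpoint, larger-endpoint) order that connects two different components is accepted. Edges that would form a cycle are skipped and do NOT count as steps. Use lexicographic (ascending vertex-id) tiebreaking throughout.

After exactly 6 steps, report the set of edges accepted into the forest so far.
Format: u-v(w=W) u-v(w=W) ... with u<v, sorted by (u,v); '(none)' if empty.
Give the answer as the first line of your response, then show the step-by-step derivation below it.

0-4(w=10) 0-7(w=8) 0-8(w=5) 3-4(w=7) 3-5(w=2) 6-7(w=6)

step 1: add edge 3-5 (w=2); MST = {3-5(w=2)}
step 2: add edge 0-8 (w=5); MST = {0-8(w=5) 3-5(w=2)}
step 3: add edge 6-7 (w=6); MST = {0-8(w=5) 3-5(w=2) 6-7(w=6)}
step 4: add edge 3-4 (w=7); MST = {0-8(w=5) 3-4(w=7) 3-5(w=2) 6-7(w=6)}
step 5: add edge 0-7 (w=8); MST = {0-7(w=8) 0-8(w=5) 3-4(w=7) 3-5(w=2) 6-7(w=6)}
step 6: add edge 0-4 (w=10); MST = {0-4(w=10) 0-7(w=8) 0-8(w=5) 3-4(w=7) 3-5(w=2) 6-7(w=6)}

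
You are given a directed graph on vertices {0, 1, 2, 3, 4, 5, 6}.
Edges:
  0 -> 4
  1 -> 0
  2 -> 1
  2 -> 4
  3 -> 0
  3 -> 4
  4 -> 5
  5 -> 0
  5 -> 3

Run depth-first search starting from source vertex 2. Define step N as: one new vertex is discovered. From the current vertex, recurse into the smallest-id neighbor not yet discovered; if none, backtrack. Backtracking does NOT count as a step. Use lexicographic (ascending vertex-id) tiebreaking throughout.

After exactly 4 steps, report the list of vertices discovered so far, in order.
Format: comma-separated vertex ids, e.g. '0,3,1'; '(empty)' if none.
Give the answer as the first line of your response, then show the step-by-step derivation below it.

2,1,0,4

step 1: discover 2; path=2; order=2
step 2: discover 1; path=2>1; order=2,1
step 3: discover 0; path=2>1>0; order=2,1,0
step 4: discover 4; path=2>1>0>4; order=2,1,0,4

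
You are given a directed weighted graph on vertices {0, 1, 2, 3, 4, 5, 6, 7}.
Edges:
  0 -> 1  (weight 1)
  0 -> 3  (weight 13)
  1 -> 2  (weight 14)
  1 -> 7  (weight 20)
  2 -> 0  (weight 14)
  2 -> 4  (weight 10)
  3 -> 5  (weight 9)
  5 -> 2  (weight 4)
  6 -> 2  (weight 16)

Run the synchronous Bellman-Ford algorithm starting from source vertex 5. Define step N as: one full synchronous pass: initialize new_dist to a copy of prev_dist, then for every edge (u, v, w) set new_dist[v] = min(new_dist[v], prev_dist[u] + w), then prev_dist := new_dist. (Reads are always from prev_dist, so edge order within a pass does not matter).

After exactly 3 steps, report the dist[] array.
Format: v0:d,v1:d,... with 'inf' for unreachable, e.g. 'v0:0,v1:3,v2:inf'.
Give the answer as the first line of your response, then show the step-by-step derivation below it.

v0:18,v1:19,v2:4,v3:31,v4:14,v5:0,v6:inf,v7:inf

step 1: dist = v0:inf,v1:inf,v2:4,v3:inf,v4:inf,v5:0,v6:inf,v7:inf
step 2: dist = v0:18,v1:inf,v2:4,v3:inf,v4:14,v5:0,v6:inf,v7:inf
step 3: dist = v0:18,v1:19,v2:4,v3:31,v4:14,v5:0,v6:inf,v7:inf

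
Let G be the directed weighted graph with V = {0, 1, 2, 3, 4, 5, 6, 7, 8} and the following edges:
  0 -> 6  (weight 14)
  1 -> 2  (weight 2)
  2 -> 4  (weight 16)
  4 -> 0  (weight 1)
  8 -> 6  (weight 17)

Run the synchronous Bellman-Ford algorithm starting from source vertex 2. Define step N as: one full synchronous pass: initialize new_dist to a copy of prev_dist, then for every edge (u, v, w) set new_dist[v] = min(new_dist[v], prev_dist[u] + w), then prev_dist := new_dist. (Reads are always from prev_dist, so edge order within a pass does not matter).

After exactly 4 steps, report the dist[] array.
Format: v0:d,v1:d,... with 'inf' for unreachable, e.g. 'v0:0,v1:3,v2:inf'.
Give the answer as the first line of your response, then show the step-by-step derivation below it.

v0:17,v1:inf,v2:0,v3:inf,v4:16,v5:inf,v6:31,v7:inf,v8:inf

step 1: dist = v0:inf,v1:inf,v2:0,v3:inf,v4:16,v5:inf,v6:inf,v7:inf,v8:inf
step 2: dist = v0:17,v1:inf,v2:0,v3:inf,v4:16,v5:inf,v6:inf,v7:inf,v8:inf
step 3: dist = v0:17,v1:inf,v2:0,v3:inf,v4:16,v5:inf,v6:31,v7:inf,v8:inf
step 4: dist = v0:17,v1:inf,v2:0,v3:inf,v4:16,v5:inf,v6:31,v7:inf,v8:inf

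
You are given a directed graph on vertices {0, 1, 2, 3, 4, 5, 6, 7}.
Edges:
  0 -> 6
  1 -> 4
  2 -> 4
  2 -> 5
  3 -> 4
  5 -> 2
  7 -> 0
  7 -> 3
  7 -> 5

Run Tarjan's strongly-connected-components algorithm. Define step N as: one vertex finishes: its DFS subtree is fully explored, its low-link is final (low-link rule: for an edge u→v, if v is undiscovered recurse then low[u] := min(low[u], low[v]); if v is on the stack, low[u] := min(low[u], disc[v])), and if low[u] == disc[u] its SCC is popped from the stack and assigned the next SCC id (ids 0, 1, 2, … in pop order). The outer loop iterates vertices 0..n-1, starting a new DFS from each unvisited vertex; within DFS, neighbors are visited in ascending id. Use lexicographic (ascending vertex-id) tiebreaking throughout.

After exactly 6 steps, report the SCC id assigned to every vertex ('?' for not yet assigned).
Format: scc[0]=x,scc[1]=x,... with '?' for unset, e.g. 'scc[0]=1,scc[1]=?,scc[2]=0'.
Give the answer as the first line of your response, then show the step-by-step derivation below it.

scc[0]=1,scc[1]=3,scc[2]=4,scc[3]=?,scc[4]=2,scc[5]=4,scc[6]=0,scc[7]=?

step 1: low=(low[0]=0,low[1]=?,low[2]=?,low[3]=?,low[4]=?,low[5]=?,low[6]=1,low[7]=?); scc=(scc[0]=?,scc[1]=?,scc[2]=?,scc[3]=?,scc[4]=?,scc[5]=?,scc[6]=0,scc[7]=?)
step 2: low=(low[0]=0,low[1]=?,low[2]=?,low[3]=?,low[4]=?,low[5]=?,low[6]=1,low[7]=?); scc=(scc[0]=1,scc[1]=?,scc[2]=?,scc[3]=?,scc[4]=?,scc[5]=?,scc[6]=0,scc[7]=?)
step 3: low=(low[0]=0,low[1]=2,low[2]=?,low[3]=?,low[4]=3,low[5]=?,low[6]=1,low[7]=?); scc=(scc[0]=1,scc[1]=?,scc[2]=?,scc[3]=?,scc[4]=2,scc[5]=?,scc[6]=0,scc[7]=?)
step 4: low=(low[0]=0,low[1]=2,low[2]=?,low[3]=?,low[4]=3,low[5]=?,low[6]=1,low[7]=?); scc=(scc[0]=1,scc[1]=3,scc[2]=?,scc[3]=?,scc[4]=2,scc[5]=?,scc[6]=0,scc[7]=?)
step 5: low=(low[0]=0,low[1]=2,low[2]=4,low[3]=?,low[4]=3,low[5]=4,low[6]=1,low[7]=?); scc=(scc[0]=1,scc[1]=3,scc[2]=?,scc[3]=?,scc[4]=2,scc[5]=?,scc[6]=0,scc[7]=?)
step 6: low=(low[0]=0,low[1]=2,low[2]=4,low[3]=?,low[4]=3,low[5]=4,low[6]=1,low[7]=?); scc=(scc[0]=1,scc[1]=3,scc[2]=4,scc[3]=?,scc[4]=2,scc[5]=4,scc[6]=0,scc[7]=?)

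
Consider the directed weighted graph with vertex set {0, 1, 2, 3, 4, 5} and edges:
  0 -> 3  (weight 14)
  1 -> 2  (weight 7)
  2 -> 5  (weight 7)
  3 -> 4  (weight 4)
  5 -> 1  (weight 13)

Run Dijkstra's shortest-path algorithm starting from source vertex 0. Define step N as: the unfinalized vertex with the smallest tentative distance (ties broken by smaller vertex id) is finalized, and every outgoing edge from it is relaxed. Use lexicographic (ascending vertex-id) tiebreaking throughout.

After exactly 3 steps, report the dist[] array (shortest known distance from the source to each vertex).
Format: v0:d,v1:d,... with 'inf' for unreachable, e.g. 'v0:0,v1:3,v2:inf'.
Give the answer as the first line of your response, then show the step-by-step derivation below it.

v0:0,v1:inf,v2:inf,v3:14,v4:18,v5:inf

step 1: dist = v0:0,v1:inf,v2:inf,v3:14,v4:inf,v5:inf
step 2: dist = v0:0,v1:inf,v2:inf,v3:14,v4:18,v5:inf
step 3: dist = v0:0,v1:inf,v2:inf,v3:14,v4:18,v5:inf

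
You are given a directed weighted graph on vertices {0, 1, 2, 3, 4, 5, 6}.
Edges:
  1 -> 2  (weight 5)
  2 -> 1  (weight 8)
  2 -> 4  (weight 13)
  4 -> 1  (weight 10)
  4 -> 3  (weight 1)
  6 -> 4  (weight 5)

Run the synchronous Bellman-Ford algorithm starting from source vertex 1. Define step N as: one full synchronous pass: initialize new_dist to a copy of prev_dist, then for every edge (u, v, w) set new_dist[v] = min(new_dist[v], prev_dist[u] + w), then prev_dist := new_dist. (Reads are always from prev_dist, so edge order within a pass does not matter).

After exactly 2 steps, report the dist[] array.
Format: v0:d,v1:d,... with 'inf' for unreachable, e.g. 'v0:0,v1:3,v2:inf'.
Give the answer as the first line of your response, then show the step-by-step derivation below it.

v0:inf,v1:0,v2:5,v3:inf,v4:18,v5:inf,v6:inf

step 1: dist = v0:inf,v1:0,v2:5,v3:inf,v4:inf,v5:inf,v6:inf
step 2: dist = v0:inf,v1:0,v2:5,v3:inf,v4:18,v5:inf,v6:inf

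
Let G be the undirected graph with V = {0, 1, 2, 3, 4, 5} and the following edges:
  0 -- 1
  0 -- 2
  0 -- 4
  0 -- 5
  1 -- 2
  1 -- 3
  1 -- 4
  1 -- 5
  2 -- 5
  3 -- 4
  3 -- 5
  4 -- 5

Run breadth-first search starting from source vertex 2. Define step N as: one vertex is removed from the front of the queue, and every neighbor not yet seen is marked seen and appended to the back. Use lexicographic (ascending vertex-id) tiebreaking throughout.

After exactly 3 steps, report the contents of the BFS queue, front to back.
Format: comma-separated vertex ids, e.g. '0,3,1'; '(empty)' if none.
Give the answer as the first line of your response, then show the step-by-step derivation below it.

5,4,3

step 1: dequeue 2; queue=[0,1,5]; order=2
step 2: dequeue 0; queue=[1,5,4]; order=2,0
step 3: dequeue 1; queue=[5,4,3]; order=2,0,1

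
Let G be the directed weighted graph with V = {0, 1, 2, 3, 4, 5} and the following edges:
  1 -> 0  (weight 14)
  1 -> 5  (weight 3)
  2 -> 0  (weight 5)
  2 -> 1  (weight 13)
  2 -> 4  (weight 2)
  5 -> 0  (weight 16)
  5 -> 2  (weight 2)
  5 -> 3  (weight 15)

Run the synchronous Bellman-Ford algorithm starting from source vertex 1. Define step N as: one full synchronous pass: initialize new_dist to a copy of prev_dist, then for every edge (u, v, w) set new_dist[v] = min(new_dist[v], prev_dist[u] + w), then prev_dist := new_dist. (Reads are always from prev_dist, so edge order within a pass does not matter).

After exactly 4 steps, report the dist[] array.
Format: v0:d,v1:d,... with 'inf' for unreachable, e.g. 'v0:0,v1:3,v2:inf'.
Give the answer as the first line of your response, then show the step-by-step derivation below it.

v0:10,v1:0,v2:5,v3:18,v4:7,v5:3

step 1: dist = v0:14,v1:0,v2:inf,v3:inf,v4:inf,v5:3
step 2: dist = v0:14,v1:0,v2:5,v3:18,v4:inf,v5:3
step 3: dist = v0:10,v1:0,v2:5,v3:18,v4:7,v5:3
step 4: dist = v0:10,v1:0,v2:5,v3:18,v4:7,v5:3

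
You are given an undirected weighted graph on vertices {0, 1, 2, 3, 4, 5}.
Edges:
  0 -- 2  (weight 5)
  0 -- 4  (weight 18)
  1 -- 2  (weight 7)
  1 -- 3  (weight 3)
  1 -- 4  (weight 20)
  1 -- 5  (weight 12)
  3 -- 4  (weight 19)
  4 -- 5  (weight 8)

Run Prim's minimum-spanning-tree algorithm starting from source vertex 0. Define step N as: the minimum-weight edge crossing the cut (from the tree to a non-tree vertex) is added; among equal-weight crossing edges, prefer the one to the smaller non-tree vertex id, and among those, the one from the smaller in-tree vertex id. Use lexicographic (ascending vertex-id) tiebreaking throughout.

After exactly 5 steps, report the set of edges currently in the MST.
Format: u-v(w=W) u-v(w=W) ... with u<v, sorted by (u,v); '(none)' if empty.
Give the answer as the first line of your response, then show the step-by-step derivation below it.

0-2(w=5) 1-2(w=7) 1-3(w=3) 1-5(w=12) 4-5(w=8)

step 1: add edge 0-2 (w=5); MST = {0-2(w=5)}
step 2: add edge 1-2 (w=7); MST = {0-2(w=5) 1-2(w=7)}
step 3: add edge 1-3 (w=3); MST = {0-2(w=5) 1-2(w=7) 1-3(w=3)}
step 4: add edge 1-5 (w=12); MST = {0-2(w=5) 1-2(w=7) 1-3(w=3) 1-5(w=12)}
step 5: add edge 4-5 (w=8); MST = {0-2(w=5) 1-2(w=7) 1-3(w=3) 1-5(w=12) 4-5(w=8)}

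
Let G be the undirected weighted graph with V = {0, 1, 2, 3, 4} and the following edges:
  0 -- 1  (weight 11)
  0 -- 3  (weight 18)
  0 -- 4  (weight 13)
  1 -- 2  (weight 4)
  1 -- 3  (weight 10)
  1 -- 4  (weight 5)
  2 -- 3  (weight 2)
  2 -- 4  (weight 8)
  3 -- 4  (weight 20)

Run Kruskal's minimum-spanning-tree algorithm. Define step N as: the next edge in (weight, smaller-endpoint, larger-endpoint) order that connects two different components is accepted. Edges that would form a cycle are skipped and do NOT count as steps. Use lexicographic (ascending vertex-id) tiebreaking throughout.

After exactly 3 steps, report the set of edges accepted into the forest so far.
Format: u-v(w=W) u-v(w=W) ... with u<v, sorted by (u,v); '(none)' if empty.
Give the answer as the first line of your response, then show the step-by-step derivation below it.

1-2(w=4) 1-4(w=5) 2-3(w=2)

step 1: add edge 2-3 (w=2); MST = {2-3(w=2)}
step 2: add edge 1-2 (w=4); MST = {1-2(w=4) 2-3(w=2)}
step 3: add edge 1-4 (w=5); MST = {1-2(w=4) 1-4(w=5) 2-3(w=2)}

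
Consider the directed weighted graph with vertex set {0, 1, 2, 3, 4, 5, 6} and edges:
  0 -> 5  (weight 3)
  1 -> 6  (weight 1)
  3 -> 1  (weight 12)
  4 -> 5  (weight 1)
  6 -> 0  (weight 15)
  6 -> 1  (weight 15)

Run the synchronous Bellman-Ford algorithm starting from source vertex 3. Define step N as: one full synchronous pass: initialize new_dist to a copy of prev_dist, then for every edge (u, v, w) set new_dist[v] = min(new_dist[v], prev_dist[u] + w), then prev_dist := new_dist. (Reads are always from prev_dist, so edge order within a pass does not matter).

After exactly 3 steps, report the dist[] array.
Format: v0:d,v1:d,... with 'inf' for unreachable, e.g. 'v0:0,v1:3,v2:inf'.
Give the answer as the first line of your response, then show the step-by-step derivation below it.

v0:28,v1:12,v2:inf,v3:0,v4:inf,v5:inf,v6:13

step 1: dist = v0:inf,v1:12,v2:inf,v3:0,v4:inf,v5:inf,v6:inf
step 2: dist = v0:inf,v1:12,v2:inf,v3:0,v4:inf,v5:inf,v6:13
step 3: dist = v0:28,v1:12,v2:inf,v3:0,v4:inf,v5:inf,v6:13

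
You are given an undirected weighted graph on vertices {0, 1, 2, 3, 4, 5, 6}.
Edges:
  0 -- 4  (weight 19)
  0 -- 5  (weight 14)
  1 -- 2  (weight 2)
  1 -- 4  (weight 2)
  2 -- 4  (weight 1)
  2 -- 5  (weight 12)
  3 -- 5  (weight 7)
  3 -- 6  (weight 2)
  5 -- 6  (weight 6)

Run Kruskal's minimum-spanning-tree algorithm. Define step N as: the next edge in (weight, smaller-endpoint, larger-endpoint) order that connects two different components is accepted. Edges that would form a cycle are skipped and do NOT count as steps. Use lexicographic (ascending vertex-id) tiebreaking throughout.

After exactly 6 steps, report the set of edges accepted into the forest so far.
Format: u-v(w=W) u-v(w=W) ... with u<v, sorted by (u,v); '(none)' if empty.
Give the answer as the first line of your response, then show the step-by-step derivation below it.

0-5(w=14) 1-2(w=2) 2-4(w=1) 2-5(w=12) 3-6(w=2) 5-6(w=6)

step 1: add edge 2-4 (w=1); MST = {2-4(w=1)}
step 2: add edge 1-2 (w=2); MST = {1-2(w=2) 2-4(w=1)}
step 3: add edge 3-6 (w=2); MST = {1-2(w=2) 2-4(w=1) 3-6(w=2)}
step 4: add edge 5-6 (w=6); MST = {1-2(w=2) 2-4(w=1) 3-6(w=2) 5-6(w=6)}
step 5: add edge 2-5 (w=12); MST = {1-2(w=2) 2-4(w=1) 2-5(w=12) 3-6(w=2) 5-6(w=6)}
step 6: add edge 0-5 (w=14); MST = {0-5(w=14) 1-2(w=2) 2-4(w=1) 2-5(w=12) 3-6(w=2) 5-6(w=6)}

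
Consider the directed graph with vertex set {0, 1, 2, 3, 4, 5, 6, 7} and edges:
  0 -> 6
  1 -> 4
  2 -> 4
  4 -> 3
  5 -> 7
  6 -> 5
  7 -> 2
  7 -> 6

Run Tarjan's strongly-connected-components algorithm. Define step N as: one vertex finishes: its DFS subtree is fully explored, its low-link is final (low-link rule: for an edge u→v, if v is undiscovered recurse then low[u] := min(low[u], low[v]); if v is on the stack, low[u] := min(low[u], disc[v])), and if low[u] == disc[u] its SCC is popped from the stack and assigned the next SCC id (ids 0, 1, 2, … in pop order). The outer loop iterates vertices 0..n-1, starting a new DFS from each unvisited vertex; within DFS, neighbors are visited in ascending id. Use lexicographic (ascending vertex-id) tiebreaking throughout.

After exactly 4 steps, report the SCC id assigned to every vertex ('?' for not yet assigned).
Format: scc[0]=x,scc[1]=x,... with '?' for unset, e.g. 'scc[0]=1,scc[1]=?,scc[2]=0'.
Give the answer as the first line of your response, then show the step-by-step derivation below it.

scc[0]=?,scc[1]=?,scc[2]=2,scc[3]=0,scc[4]=1,scc[5]=?,scc[6]=?,scc[7]=?

step 1: low=(low[0]=0,low[1]=?,low[2]=4,low[3]=6,low[4]=5,low[5]=2,low[6]=1,low[7]=3); scc=(scc[0]=?,scc[1]=?,scc[2]=?,scc[3]=0,scc[4]=?,scc[5]=?,scc[6]=?,scc[7]=?)
step 2: low=(low[0]=0,low[1]=?,low[2]=4,low[3]=6,low[4]=5,low[5]=2,low[6]=1,low[7]=3); scc=(scc[0]=?,scc[1]=?,scc[2]=?,scc[3]=0,scc[4]=1,scc[5]=?,scc[6]=?,scc[7]=?)
step 3: low=(low[0]=0,low[1]=?,low[2]=4,low[3]=6,low[4]=5,low[5]=2,low[6]=1,low[7]=3); scc=(scc[0]=?,scc[1]=?,scc[2]=2,scc[3]=0,scc[4]=1,scc[5]=?,scc[6]=?,scc[7]=?)
step 4: low=(low[0]=0,low[1]=?,low[2]=4,low[3]=6,low[4]=5,low[5]=2,low[6]=1,low[7]=1); scc=(scc[0]=?,scc[1]=?,scc[2]=2,scc[3]=0,scc[4]=1,scc[5]=?,scc[6]=?,scc[7]=?)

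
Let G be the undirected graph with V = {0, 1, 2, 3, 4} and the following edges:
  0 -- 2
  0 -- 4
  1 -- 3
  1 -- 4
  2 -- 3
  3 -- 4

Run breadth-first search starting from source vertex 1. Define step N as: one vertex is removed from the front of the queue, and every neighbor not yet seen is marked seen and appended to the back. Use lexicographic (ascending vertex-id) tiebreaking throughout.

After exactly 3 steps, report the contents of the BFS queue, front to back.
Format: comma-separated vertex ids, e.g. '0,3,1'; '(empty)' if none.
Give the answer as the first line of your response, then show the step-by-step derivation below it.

2,0

step 1: dequeue 1; queue=[3,4]; order=1
step 2: dequeue 3; queue=[4,2]; order=1,3
step 3: dequeue 4; queue=[2,0]; order=1,3,4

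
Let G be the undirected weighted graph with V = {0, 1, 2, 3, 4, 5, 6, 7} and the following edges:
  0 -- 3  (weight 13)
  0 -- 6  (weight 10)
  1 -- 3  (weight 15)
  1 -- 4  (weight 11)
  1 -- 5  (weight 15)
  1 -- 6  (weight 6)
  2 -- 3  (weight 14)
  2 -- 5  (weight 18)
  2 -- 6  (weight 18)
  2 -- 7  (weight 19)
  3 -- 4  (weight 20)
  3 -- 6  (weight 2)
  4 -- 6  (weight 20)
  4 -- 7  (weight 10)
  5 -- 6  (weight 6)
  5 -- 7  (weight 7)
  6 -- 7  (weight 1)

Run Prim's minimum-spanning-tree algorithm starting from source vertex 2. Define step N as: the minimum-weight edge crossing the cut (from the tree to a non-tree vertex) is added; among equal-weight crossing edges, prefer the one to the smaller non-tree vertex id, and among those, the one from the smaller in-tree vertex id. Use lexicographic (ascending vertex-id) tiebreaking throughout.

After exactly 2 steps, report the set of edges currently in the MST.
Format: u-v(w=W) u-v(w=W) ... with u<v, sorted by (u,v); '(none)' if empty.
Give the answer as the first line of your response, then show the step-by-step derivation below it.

2-3(w=14) 3-6(w=2)

step 1: add edge 2-3 (w=14); MST = {2-3(w=14)}
step 2: add edge 3-6 (w=2); MST = {2-3(w=14) 3-6(w=2)}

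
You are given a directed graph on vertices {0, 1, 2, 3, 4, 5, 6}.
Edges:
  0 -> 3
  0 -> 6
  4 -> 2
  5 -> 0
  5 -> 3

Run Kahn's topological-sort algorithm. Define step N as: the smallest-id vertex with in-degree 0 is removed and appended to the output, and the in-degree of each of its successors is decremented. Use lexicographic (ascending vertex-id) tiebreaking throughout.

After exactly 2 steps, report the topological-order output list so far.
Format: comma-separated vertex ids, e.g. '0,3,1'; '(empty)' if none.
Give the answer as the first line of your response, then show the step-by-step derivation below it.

1,4

step 1: output 1; order=[1]; indeg=(1,0,1,2,0,0,1)
step 2: output 4; order=[1,4]; indeg=(1,0,0,2,0,0,1)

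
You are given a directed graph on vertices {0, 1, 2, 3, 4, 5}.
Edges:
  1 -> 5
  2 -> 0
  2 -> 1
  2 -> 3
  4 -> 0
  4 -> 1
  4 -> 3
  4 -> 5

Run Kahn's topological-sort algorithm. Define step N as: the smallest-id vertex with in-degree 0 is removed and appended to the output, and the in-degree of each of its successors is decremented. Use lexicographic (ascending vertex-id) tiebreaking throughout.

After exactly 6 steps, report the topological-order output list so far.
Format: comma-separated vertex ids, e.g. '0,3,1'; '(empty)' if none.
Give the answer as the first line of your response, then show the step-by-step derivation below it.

2,4,0,1,3,5

step 1: output 2; order=[2]; indeg=(1,1,0,1,0,2)
step 2: output 4; order=[2,4]; indeg=(0,0,0,0,0,1)
step 3: output 0; order=[2,4,0]; indeg=(0,0,0,0,0,1)
step 4: output 1; order=[2,4,0,1]; indeg=(0,0,0,0,0,0)
step 5: output 3; order=[2,4,0,1,3]; indeg=(0,0,0,0,0,0)
step 6: output 5; order=[2,4,0,1,3,5]; indeg=(0,0,0,0,0,0)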